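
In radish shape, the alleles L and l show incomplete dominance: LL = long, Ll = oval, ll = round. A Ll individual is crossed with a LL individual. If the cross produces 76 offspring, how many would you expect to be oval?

Punnett square for Ll × LL:
Offspring genotypes: 2 LL, 2 Ll
Phenotype counts: 2 long, 2 oval
oval: 2 out of 4 → fraction 1/2
Expected count = 1/2 × 76 = 38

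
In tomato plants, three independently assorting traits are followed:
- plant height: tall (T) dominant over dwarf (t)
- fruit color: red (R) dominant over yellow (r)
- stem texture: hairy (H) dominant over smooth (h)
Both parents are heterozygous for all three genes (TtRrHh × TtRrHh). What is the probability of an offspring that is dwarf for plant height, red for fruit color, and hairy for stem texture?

Trihybrid cross: TtRrHh × TtRrHh
Each trait segregates independently with a 3:1 phenotypic ratio, so each gene contributes 3/4 (dominant) or 1/4 (recessive).
Target: dwarf (plant height), red (fruit color), hairy (stem texture)
Probability = product of independent per-trait probabilities
= 1/4 × 3/4 × 3/4 = 9/64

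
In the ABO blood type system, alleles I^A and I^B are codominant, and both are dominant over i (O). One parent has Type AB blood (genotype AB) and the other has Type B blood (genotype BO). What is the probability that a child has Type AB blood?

Cross: AB × BO
Possible offspring genotypes: 1 AB, 1 AO, 1 BB, 1 BO
Blood type counts: 1 Type AB, 1 Type A, 2 Type B
Probability of Type AB: 1/4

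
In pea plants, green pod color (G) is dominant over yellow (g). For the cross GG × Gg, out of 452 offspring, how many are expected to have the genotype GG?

Punnett square for GG × Gg:
Offspring genotypes: 2 GG, 2 Gg
Total offspring: 4
Count with target: 2
Probability: 2/4 = 1/2
Expected count = 1/2 × 452 = 226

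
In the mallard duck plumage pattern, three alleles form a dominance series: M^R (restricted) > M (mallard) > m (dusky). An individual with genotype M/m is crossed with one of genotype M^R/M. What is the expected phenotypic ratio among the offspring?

Cross: M/m × M^R/M
Allele dominance: M^R > M > m
Offspring genotypes: 1 M^R/M, 1 M/M, 1 M^R/m, 1 M/m
Phenotype counts: 2 restricted, 2 mallard
Ratio: 1 restricted : 1 mallard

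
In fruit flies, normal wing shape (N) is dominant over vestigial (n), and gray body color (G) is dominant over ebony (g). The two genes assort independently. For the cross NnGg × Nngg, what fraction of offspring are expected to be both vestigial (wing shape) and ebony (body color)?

Dihybrid cross NnGg × Nngg — consider each gene separately:
wing shape: Nn × Nn → 1 NN, 2 Nn, 1 nn → 3 N_ : 1 nn (out of 4)
body color: Gg × gg → 2 Gg, 2 gg → 2 G_ : 2 gg (out of 4)
Looking for: vestigial (nn) and ebony (gg)
P(vestigial) = 1/4, P(ebony) = 2/4
P(both) = 1/4 × 2/4 = 2/16 = 1/8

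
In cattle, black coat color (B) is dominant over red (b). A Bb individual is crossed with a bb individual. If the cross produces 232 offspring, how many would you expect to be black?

Punnett square for Bb × bb:
Offspring genotypes: 2 Bb, 2 bb
black: 2, red: 2
black: 2 out of 4 → fraction 1/2
Expected count = 1/2 × 232 = 116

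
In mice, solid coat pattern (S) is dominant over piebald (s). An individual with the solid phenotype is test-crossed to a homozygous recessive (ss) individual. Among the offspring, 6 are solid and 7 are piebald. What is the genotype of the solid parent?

Test cross: ? × ss
Offspring: 6 solid, 7 piebald — approximately 1:1.
A 1:1 ratio in a test cross indicates the unknown parent is heterozygous (Ss).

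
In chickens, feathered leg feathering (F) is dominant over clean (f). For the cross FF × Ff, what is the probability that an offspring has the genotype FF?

Punnett square for FF × Ff:
Offspring genotypes: 2 FF, 2 Ff
Total offspring: 4
Count with target: 2
Probability: 2/4 = 1/2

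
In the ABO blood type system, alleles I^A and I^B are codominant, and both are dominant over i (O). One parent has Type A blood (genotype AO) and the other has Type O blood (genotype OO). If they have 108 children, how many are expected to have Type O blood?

Cross: AO × OO
Possible offspring genotypes: 2 AO, 2 OO
Blood type counts: 2 Type A, 2 Type O
Probability of Type O: 2/4 = 1/2
Expected count = 1/2 × 108 = 54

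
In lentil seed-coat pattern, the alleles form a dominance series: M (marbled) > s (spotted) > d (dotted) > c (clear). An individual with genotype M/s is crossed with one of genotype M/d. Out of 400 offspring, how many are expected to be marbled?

Cross: M/s × M/d
Allele dominance: M > s > d > c
Offspring genotypes: 1 M/M, 1 M/d, 1 M/s, 1 s/d
Phenotype counts: 3 marbled, 1 spotted
marbled: 3 out of 4 → fraction 3/4
Expected count = 3/4 × 400 = 300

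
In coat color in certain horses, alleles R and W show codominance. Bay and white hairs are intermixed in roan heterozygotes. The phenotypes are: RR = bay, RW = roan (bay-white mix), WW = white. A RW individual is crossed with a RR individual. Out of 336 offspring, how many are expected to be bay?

Punnett square for RW × RR:
Offspring genotypes: 2 RR, 2 RW
Phenotype counts: 2 bay, 2 roan (bay-white mix)
bay: 2 out of 4 → fraction 1/2
Expected count = 1/2 × 336 = 168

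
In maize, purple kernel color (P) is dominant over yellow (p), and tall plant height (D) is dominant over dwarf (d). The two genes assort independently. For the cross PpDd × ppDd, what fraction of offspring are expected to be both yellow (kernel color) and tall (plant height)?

Dihybrid cross PpDd × ppDd — consider each gene separately:
kernel color: Pp × pp → 2 Pp, 2 pp → 2 P_ : 2 pp (out of 4)
plant height: Dd × Dd → 1 DD, 2 Dd, 1 dd → 3 D_ : 1 dd (out of 4)
Looking for: yellow (pp) and tall (D_)
P(yellow) = 2/4, P(tall) = 3/4
P(both) = 2/4 × 3/4 = 6/16 = 3/8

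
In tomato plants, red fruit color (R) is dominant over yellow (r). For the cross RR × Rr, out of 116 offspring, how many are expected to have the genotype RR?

Punnett square for RR × Rr:
Offspring genotypes: 2 RR, 2 Rr
Total offspring: 4
Count with target: 2
Probability: 2/4 = 1/2
Expected count = 1/2 × 116 = 58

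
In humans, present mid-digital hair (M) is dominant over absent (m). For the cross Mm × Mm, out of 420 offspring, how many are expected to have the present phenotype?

Punnett square for Mm × Mm:
Offspring genotypes: 1 MM, 2 Mm, 1 mm
Total offspring: 4
Count with target: 3
Probability: 3/4
Expected count = 3/4 × 420 = 315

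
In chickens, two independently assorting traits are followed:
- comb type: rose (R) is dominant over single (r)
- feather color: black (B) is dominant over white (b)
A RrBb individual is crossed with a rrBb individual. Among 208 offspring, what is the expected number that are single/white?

Dihybrid cross RrBb × rrBb — consider each gene separately:
comb type: Rr × rr → 2 Rr, 2 rr → 2 R_ : 2 rr (out of 4)
feather color: Bb × Bb → 1 BB, 2 Bb, 1 bb → 3 B_ : 1 bb (out of 4)
Combine (counts out of 4 × 4 = 16): rose/black (R_B_) = 2×3 = 6; rose/white (R_bb) = 2×1 = 2; single/black (rrB_) = 2×3 = 6; single/white (rrbb) = 2×1 = 2
Phenotype counts (out of 16): 6 rose/black, 2 rose/white, 6 single/black, 2 single/white
single/white: 2 out of 16 → fraction 1/8
Expected count = 1/8 × 208 = 26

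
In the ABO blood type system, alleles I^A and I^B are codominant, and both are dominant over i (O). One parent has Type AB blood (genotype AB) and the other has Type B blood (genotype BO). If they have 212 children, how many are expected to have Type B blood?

Cross: AB × BO
Possible offspring genotypes: 1 AB, 1 AO, 1 BB, 1 BO
Blood type counts: 1 Type AB, 1 Type A, 2 Type B
Probability of Type B: 2/4 = 1/2
Expected count = 1/2 × 212 = 106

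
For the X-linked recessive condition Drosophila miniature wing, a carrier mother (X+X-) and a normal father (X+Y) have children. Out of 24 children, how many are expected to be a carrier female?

Cross: X+X- × X+Y
Offspring: 1 X+X+, 1 X+Y, 1 X+X-, 1 X-Y
Probability of a carrier female: 1/4
Expected count = 1/4 × 24 = 6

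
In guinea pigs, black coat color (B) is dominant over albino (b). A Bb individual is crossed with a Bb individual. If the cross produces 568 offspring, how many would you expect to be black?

Punnett square for Bb × Bb:
Offspring genotypes: 1 BB, 2 Bb, 1 bb
black: 3, albino: 1
black: 3 out of 4 → fraction 3/4
Expected count = 3/4 × 568 = 426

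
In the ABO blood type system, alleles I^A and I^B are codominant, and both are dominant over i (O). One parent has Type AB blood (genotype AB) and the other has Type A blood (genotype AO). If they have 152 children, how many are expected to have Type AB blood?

Cross: AB × AO
Possible offspring genotypes: 1 AA, 1 AO, 1 AB, 1 BO
Blood type counts: 2 Type A, 1 Type AB, 1 Type B
Probability of Type AB: 1/4
Expected count = 1/4 × 152 = 38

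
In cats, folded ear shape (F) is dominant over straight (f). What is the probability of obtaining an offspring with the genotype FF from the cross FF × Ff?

Punnett square for FF × Ff:
Offspring genotypes: 2 FF, 2 Ff
Total offspring: 4
Count with target: 2
Probability: 2/4 = 1/2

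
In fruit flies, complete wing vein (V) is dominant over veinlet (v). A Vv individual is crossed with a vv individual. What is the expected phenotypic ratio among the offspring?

Punnett square for Vv × vv:
Offspring genotypes: 2 Vv, 2 vv
complete: 2, veinlet: 2
Ratio: 1:1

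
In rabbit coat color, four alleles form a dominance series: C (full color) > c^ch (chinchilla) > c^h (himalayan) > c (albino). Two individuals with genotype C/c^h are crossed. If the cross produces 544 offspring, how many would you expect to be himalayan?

Cross: C/c^h × C/c^h
Allele dominance: C > c^ch > c^h > c
Offspring genotypes: 1 C/C, 2 C/c^h, 1 c^h/c^h
Phenotype counts: 3 full color, 1 himalayan
himalayan: 1 out of 4 → fraction 1/4
Expected count = 1/4 × 544 = 136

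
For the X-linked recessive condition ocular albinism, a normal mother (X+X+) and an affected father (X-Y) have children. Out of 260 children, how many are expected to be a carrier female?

Cross: X+X+ × X-Y
Offspring: 2 X+X-, 2 X+Y
Probability of a carrier female: 2/4 = 1/2
Expected count = 1/2 × 260 = 130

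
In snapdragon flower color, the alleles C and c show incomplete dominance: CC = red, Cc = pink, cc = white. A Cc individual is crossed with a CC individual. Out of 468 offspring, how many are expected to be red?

Punnett square for Cc × CC:
Offspring genotypes: 2 CC, 2 Cc
Phenotype counts: 2 red, 2 pink
red: 2 out of 4 → fraction 1/2
Expected count = 1/2 × 468 = 234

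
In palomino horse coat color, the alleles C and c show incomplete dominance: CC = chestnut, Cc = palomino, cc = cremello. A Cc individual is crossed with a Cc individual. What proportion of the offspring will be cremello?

Punnett square for Cc × Cc:
Offspring genotypes: 1 CC, 2 Cc, 1 cc
Phenotype counts: 1 chestnut, 2 palomino, 1 cremello
cremello: 1 out of 4
Probability: 1/4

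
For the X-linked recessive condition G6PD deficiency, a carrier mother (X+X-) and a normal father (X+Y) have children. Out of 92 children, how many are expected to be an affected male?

Cross: X+X- × X+Y
Offspring: 1 X+X+, 1 X+Y, 1 X+X-, 1 X-Y
Probability of an affected male: 1/4
Expected count = 1/4 × 92 = 23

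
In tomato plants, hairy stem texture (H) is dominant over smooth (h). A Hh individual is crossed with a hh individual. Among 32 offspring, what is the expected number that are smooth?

Punnett square for Hh × hh:
Offspring genotypes: 2 Hh, 2 hh
hairy: 2, smooth: 2
smooth: 2 out of 4 → fraction 1/2
Expected count = 1/2 × 32 = 16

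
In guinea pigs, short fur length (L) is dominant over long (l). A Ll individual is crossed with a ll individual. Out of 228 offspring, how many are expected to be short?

Punnett square for Ll × ll:
Offspring genotypes: 2 Ll, 2 ll
short: 2, long: 2
short: 2 out of 4 → fraction 1/2
Expected count = 1/2 × 228 = 114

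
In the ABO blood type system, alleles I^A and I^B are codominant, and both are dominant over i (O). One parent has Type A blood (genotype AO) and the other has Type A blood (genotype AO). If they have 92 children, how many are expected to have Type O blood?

Cross: AO × AO
Possible offspring genotypes: 1 AA, 2 AO, 1 OO
Blood type counts: 3 Type A, 1 Type O
Probability of Type O: 1/4
Expected count = 1/4 × 92 = 23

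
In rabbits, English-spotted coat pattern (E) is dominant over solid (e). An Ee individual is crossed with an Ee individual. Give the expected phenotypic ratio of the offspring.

Punnett square for Ee × Ee:
Offspring genotypes: 1 EE, 2 Ee, 1 ee
English-spotted: 3, solid: 1
Ratio: 3:1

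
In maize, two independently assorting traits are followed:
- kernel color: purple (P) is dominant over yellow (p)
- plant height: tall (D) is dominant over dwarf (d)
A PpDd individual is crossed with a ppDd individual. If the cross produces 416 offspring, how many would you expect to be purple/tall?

Dihybrid cross PpDd × ppDd — consider each gene separately:
kernel color: Pp × pp → 2 Pp, 2 pp → 2 P_ : 2 pp (out of 4)
plant height: Dd × Dd → 1 DD, 2 Dd, 1 dd → 3 D_ : 1 dd (out of 4)
Combine (counts out of 4 × 4 = 16): purple/tall (P_D_) = 2×3 = 6; purple/dwarf (P_dd) = 2×1 = 2; yellow/tall (ppD_) = 2×3 = 6; yellow/dwarf (ppdd) = 2×1 = 2
Phenotype counts (out of 16): 6 purple/tall, 2 purple/dwarf, 6 yellow/tall, 2 yellow/dwarf
purple/tall: 6 out of 16 → fraction 3/8
Expected count = 3/8 × 416 = 156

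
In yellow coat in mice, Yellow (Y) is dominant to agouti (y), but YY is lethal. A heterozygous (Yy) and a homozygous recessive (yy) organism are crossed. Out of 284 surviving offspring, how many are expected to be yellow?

Cross: Yy × yy
Punnett square offspring (before lethality): 2 Yy, 2 yy
No YY offspring are produced in this cross.
yellow: 2 out of 4 → fraction 1/2
Expected count = 1/2 × 284 = 142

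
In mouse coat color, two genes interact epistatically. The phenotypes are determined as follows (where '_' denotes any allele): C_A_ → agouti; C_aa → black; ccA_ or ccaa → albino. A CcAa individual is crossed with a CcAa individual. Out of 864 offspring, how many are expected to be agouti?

Cross: CcAa × CcAa — consider each gene separately:
C gene: Cc × Cc → 1 CC, 2 Cc, 1 cc → 3 C_ : 1 cc (out of 4)
A gene: Aa × Aa → 1 AA, 2 Aa, 1 aa → 3 A_ : 1 aa (out of 4)
Genotype classes (out of 4 × 4 = 16): C_A_ = 3×3 = 9; C_aa = 3×1 = 3; ccA_ = 1×3 = 3; ccaa = 1×1 = 1
Apply the phenotype rules: C_A_ (9) → agouti; C_aa (3) → black; ccA_ (3) + ccaa (1) → albino
Phenotype counts (out of 16): 9 agouti, 3 black, 4 albino
agouti: 9 out of 16 → fraction 9/16
Expected count = 9/16 × 864 = 486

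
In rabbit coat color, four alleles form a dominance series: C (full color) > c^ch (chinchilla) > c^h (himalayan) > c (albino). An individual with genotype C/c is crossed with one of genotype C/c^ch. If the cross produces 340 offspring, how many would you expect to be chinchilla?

Cross: C/c × C/c^ch
Allele dominance: C > c^ch > c^h > c
Offspring genotypes: 1 C/C, 1 C/c^ch, 1 C/c, 1 c^ch/c
Phenotype counts: 3 full color, 1 chinchilla
chinchilla: 1 out of 4 → fraction 1/4
Expected count = 1/4 × 340 = 85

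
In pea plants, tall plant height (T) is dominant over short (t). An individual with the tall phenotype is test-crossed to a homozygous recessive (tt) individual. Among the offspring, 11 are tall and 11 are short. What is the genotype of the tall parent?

Test cross: ? × tt
Offspring: 11 tall, 11 short — approximately 1:1.
A 1:1 ratio in a test cross indicates the unknown parent is heterozygous (Tt).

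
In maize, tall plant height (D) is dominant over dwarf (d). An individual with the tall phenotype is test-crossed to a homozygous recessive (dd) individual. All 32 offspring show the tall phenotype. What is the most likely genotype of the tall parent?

Test cross: ? × dd
All offspring are tall.
If the unknown parent were heterozygous (Dd), about half of 32 offspring would be dwarf; none are. The unknown parent is most likely homozygous dominant (DD).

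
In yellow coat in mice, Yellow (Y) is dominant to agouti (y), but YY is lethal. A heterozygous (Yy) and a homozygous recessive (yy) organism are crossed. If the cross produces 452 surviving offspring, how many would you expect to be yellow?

Cross: Yy × yy
Punnett square offspring (before lethality): 2 Yy, 2 yy
No YY offspring are produced in this cross.
yellow: 2 out of 4 → fraction 1/2
Expected count = 1/2 × 452 = 226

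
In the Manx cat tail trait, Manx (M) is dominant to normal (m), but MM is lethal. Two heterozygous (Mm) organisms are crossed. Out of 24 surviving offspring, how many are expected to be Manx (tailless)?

Cross: Mm × Mm
Punnett square offspring (before lethality): 1 MM, 2 Mm, 1 mm
The MM genotype is lethal (embryos die); surviving offspring: 2 Mm, 1 mm
Manx (tailless): 2 out of 3 → fraction 2/3
Expected count = 2/3 × 24 = 16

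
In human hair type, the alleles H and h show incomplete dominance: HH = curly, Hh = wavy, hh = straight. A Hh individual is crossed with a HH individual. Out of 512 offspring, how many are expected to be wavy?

Punnett square for Hh × HH:
Offspring genotypes: 2 HH, 2 Hh
Phenotype counts: 2 curly, 2 wavy
wavy: 2 out of 4 → fraction 1/2
Expected count = 1/2 × 512 = 256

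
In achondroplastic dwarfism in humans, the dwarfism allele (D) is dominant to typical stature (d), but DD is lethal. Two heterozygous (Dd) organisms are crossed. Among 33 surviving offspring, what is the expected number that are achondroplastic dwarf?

Cross: Dd × Dd
Punnett square offspring (before lethality): 1 DD, 2 Dd, 1 dd
The DD genotype is lethal (embryos die); surviving offspring: 2 Dd, 1 dd
achondroplastic dwarf: 2 out of 3 → fraction 2/3
Expected count = 2/3 × 33 = 22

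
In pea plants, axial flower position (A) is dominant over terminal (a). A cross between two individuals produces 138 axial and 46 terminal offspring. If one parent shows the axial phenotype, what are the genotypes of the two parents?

Observed offspring: 138 axial, 46 terminal
The observed ratio simplifies to 3:1. Terminal (aa) offspring appear, so each parent must contribute one a allele. The parent stated to show axial carries A, so it is Aa. The other parent is then either Aa or aa: Aa × aa would give a 1:1 split, whereas Aa × Aa gives 3:1 — matching the data. So both parents are heterozygous (Aa × Aa).
Parent genotypes: Aa × Aa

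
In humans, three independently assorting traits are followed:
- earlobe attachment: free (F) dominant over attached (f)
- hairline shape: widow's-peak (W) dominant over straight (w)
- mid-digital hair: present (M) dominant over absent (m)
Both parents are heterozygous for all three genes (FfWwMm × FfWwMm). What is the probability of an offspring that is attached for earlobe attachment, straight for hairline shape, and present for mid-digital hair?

Trihybrid cross: FfWwMm × FfWwMm
Each trait segregates independently with a 3:1 phenotypic ratio, so each gene contributes 3/4 (dominant) or 1/4 (recessive).
Target: attached (earlobe attachment), straight (hairline shape), present (mid-digital hair)
Probability = product of independent per-trait probabilities
= 1/4 × 1/4 × 3/4 = 3/64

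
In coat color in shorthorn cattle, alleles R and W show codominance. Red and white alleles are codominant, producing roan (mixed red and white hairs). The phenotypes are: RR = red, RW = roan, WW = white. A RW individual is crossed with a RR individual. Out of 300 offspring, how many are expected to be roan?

Punnett square for RW × RR:
Offspring genotypes: 2 RR, 2 RW
Phenotype counts: 2 red, 2 roan
roan: 2 out of 4 → fraction 1/2
Expected count = 1/2 × 300 = 150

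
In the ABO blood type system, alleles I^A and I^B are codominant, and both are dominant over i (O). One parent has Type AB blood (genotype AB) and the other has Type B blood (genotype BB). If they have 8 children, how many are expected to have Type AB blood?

Cross: AB × BB
Possible offspring genotypes: 2 AB, 2 BB
Blood type counts: 2 Type AB, 2 Type B
Probability of Type AB: 2/4 = 1/2
Expected count = 1/2 × 8 = 4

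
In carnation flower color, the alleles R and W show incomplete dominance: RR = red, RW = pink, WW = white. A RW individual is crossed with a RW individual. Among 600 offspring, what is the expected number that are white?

Punnett square for RW × RW:
Offspring genotypes: 1 RR, 2 RW, 1 WW
Phenotype counts: 1 red, 2 pink, 1 white
white: 1 out of 4 → fraction 1/4
Expected count = 1/4 × 600 = 150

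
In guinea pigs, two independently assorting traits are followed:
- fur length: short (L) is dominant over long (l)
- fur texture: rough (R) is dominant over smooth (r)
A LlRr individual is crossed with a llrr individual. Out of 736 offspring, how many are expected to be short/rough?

Dihybrid cross LlRr × llrr — consider each gene separately:
fur length: Ll × ll → 2 Ll, 2 ll → 2 L_ : 2 ll (out of 4)
fur texture: Rr × rr → 2 Rr, 2 rr → 2 R_ : 2 rr (out of 4)
Combine (counts out of 4 × 4 = 16): short/rough (L_R_) = 2×2 = 4; short/smooth (L_rr) = 2×2 = 4; long/rough (llR_) = 2×2 = 4; long/smooth (llrr) = 2×2 = 4
Phenotype counts (out of 16): 4 short/rough, 4 short/smooth, 4 long/rough, 4 long/smooth
short/rough: 4 out of 16 → fraction 1/4
Expected count = 1/4 × 736 = 184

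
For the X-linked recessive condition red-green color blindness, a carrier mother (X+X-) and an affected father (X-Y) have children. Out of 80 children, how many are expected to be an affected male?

Cross: X+X- × X-Y
Offspring: 1 X+X-, 1 X+Y, 1 X-X-, 1 X-Y
Probability of an affected male: 1/4
Expected count = 1/4 × 80 = 20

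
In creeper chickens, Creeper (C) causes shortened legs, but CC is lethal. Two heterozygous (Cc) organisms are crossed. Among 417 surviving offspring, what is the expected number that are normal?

Cross: Cc × Cc
Punnett square offspring (before lethality): 1 CC, 2 Cc, 1 cc
The CC genotype is lethal (embryos die); surviving offspring: 2 Cc, 1 cc
normal: 1 out of 3 → fraction 1/3
Expected count = 1/3 × 417 = 139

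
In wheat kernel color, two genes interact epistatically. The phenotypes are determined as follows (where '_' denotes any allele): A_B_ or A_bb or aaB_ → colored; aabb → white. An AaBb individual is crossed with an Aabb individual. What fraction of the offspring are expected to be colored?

Cross: AaBb × Aabb — consider each gene separately:
A gene: Aa × Aa → 1 AA, 2 Aa, 1 aa → 3 A_ : 1 aa (out of 4)
B gene: Bb × bb → 2 Bb, 2 bb → 2 B_ : 2 bb (out of 4)
Genotype classes (out of 4 × 4 = 16): A_B_ = 3×2 = 6; A_bb = 3×2 = 6; aaB_ = 1×2 = 2; aabb = 1×2 = 2
Apply the phenotype rules: A_B_ (6) + A_bb (6) + aaB_ (2) → colored; aabb (2) → white
Phenotype counts (out of 16): 14 colored, 2 white
colored: 14 out of 16
Probability: 14/16 = 7/8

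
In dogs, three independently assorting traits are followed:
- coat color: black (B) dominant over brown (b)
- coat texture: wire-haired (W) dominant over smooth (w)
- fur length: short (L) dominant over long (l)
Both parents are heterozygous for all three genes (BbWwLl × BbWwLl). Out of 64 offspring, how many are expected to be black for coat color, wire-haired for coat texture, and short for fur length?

Trihybrid cross: BbWwLl × BbWwLl
Each trait segregates independently with a 3:1 phenotypic ratio, so each gene contributes 3/4 (dominant) or 1/4 (recessive).
Target: black (coat color), wire-haired (coat texture), short (fur length)
Probability = product of independent per-trait probabilities
= 3/4 × 3/4 × 3/4 = 27/64
Expected count = 27/64 × 64 = 27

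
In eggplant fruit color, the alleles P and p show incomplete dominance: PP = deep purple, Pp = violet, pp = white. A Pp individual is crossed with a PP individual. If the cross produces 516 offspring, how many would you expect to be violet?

Punnett square for Pp × PP:
Offspring genotypes: 2 PP, 2 Pp
Phenotype counts: 2 deep purple, 2 violet
violet: 2 out of 4 → fraction 1/2
Expected count = 1/2 × 516 = 258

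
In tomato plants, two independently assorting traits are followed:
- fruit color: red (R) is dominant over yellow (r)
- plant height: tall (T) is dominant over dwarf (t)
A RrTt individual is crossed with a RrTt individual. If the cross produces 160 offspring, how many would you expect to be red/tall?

Dihybrid cross RrTt × RrTt — consider each gene separately:
fruit color: Rr × Rr → 1 RR, 2 Rr, 1 rr → 3 R_ : 1 rr (out of 4)
plant height: Tt × Tt → 1 TT, 2 Tt, 1 tt → 3 T_ : 1 tt (out of 4)
Combine (counts out of 4 × 4 = 16): red/tall (R_T_) = 3×3 = 9; red/dwarf (R_tt) = 3×1 = 3; yellow/tall (rrT_) = 1×3 = 3; yellow/dwarf (rrtt) = 1×1 = 1
Phenotype counts (out of 16): 9 red/tall, 3 red/dwarf, 3 yellow/tall, 1 yellow/dwarf
red/tall: 9 out of 16 → fraction 9/16
Expected count = 9/16 × 160 = 90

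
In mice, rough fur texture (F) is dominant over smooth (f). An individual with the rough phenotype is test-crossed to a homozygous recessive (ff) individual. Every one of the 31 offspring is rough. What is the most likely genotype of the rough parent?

Test cross: ? × ff
All offspring are rough.
If the unknown parent were heterozygous (Ff), about half of 31 offspring would be smooth; none are. The unknown parent is most likely homozygous dominant (FF).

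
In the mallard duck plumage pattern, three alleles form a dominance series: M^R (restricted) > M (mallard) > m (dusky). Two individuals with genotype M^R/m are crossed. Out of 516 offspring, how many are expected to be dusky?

Cross: M^R/m × M^R/m
Allele dominance: M^R > M > m
Offspring genotypes: 1 M^R/M^R, 2 M^R/m, 1 m/m
Phenotype counts: 3 restricted, 1 dusky
dusky: 1 out of 4 → fraction 1/4
Expected count = 1/4 × 516 = 129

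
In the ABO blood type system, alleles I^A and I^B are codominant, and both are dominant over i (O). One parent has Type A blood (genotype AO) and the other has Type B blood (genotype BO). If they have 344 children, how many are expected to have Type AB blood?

Cross: AO × BO
Possible offspring genotypes: 1 AB, 1 AO, 1 BO, 1 OO
Blood type counts: 1 Type AB, 1 Type A, 1 Type B, 1 Type O
Probability of Type AB: 1/4
Expected count = 1/4 × 344 = 86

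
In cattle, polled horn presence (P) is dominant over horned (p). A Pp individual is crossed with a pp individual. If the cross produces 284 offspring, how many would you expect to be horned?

Punnett square for Pp × pp:
Offspring genotypes: 2 Pp, 2 pp
polled: 2, horned: 2
horned: 2 out of 4 → fraction 1/2
Expected count = 1/2 × 284 = 142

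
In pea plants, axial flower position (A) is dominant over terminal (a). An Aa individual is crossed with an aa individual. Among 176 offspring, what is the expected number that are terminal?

Punnett square for Aa × aa:
Offspring genotypes: 2 Aa, 2 aa
axial: 2, terminal: 2
terminal: 2 out of 4 → fraction 1/2
Expected count = 1/2 × 176 = 88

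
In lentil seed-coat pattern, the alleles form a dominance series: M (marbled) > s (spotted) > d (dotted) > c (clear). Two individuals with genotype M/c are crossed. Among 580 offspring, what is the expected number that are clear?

Cross: M/c × M/c
Allele dominance: M > s > d > c
Offspring genotypes: 1 M/M, 2 M/c, 1 c/c
Phenotype counts: 3 marbled, 1 clear
clear: 1 out of 4 → fraction 1/4
Expected count = 1/4 × 580 = 145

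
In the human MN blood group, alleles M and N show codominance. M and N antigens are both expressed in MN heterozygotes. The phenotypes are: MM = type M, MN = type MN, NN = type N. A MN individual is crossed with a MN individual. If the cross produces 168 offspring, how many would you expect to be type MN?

Punnett square for MN × MN:
Offspring genotypes: 1 MM, 2 MN, 1 NN
Phenotype counts: 1 type M, 2 type MN, 1 type N
type MN: 2 out of 4 → fraction 1/2
Expected count = 1/2 × 168 = 84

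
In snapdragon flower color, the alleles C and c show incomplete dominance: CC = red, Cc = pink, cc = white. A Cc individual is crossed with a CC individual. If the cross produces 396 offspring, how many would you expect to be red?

Punnett square for Cc × CC:
Offspring genotypes: 2 CC, 2 Cc
Phenotype counts: 2 red, 2 pink
red: 2 out of 4 → fraction 1/2
Expected count = 1/2 × 396 = 198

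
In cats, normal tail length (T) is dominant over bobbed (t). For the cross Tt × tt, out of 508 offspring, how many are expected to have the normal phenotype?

Punnett square for Tt × tt:
Offspring genotypes: 2 Tt, 2 tt
Total offspring: 4
Count with target: 2
Probability: 2/4 = 1/2
Expected count = 1/2 × 508 = 254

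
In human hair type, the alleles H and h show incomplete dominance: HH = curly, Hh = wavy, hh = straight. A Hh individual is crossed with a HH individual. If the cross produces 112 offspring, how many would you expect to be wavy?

Punnett square for Hh × HH:
Offspring genotypes: 2 HH, 2 Hh
Phenotype counts: 2 curly, 2 wavy
wavy: 2 out of 4 → fraction 1/2
Expected count = 1/2 × 112 = 56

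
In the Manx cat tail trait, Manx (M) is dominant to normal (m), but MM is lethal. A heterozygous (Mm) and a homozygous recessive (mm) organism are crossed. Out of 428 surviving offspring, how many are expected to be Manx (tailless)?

Cross: Mm × mm
Punnett square offspring (before lethality): 2 Mm, 2 mm
No MM offspring are produced in this cross.
Manx (tailless): 2 out of 4 → fraction 1/2
Expected count = 1/2 × 428 = 214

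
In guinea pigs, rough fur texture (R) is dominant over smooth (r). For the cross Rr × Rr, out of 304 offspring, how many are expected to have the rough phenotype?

Punnett square for Rr × Rr:
Offspring genotypes: 1 RR, 2 Rr, 1 rr
Total offspring: 4
Count with target: 3
Probability: 3/4
Expected count = 3/4 × 304 = 228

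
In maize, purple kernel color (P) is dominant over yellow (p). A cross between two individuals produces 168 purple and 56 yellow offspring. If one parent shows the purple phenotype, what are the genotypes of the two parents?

Observed offspring: 168 purple, 56 yellow
The observed ratio simplifies to 3:1. Yellow (pp) offspring appear, so each parent must contribute one p allele. The parent stated to show purple carries P, so it is Pp. The other parent is then either Pp or pp: Pp × pp would give a 1:1 split, whereas Pp × Pp gives 3:1 — matching the data. So both parents are heterozygous (Pp × Pp).
Parent genotypes: Pp × Pp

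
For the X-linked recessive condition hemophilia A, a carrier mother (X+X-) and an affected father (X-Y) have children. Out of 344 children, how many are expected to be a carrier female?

Cross: X+X- × X-Y
Offspring: 1 X+X-, 1 X+Y, 1 X-X-, 1 X-Y
Probability of a carrier female: 1/4
Expected count = 1/4 × 344 = 86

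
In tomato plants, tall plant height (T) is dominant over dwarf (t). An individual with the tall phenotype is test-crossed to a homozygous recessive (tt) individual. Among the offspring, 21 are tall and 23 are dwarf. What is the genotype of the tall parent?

Test cross: ? × tt
Offspring: 21 tall, 23 dwarf — approximately 1:1.
A 1:1 ratio in a test cross indicates the unknown parent is heterozygous (Tt).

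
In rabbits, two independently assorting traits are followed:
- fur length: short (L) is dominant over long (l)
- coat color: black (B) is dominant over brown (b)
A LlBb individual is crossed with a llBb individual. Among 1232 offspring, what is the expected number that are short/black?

Dihybrid cross LlBb × llBb — consider each gene separately:
fur length: Ll × ll → 2 Ll, 2 ll → 2 L_ : 2 ll (out of 4)
coat color: Bb × Bb → 1 BB, 2 Bb, 1 bb → 3 B_ : 1 bb (out of 4)
Combine (counts out of 4 × 4 = 16): short/black (L_B_) = 2×3 = 6; short/brown (L_bb) = 2×1 = 2; long/black (llB_) = 2×3 = 6; long/brown (llbb) = 2×1 = 2
Phenotype counts (out of 16): 6 short/black, 2 short/brown, 6 long/black, 2 long/brown
short/black: 6 out of 16 → fraction 3/8
Expected count = 3/8 × 1232 = 462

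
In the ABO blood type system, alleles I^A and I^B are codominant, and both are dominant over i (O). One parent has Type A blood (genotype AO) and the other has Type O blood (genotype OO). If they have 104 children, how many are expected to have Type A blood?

Cross: AO × OO
Possible offspring genotypes: 2 AO, 2 OO
Blood type counts: 2 Type A, 2 Type O
Probability of Type A: 2/4 = 1/2
Expected count = 1/2 × 104 = 52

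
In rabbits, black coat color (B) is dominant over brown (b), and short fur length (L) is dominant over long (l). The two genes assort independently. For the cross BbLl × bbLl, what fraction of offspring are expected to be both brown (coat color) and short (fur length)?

Dihybrid cross BbLl × bbLl — consider each gene separately:
coat color: Bb × bb → 2 Bb, 2 bb → 2 B_ : 2 bb (out of 4)
fur length: Ll × Ll → 1 LL, 2 Ll, 1 ll → 3 L_ : 1 ll (out of 4)
Looking for: brown (bb) and short (L_)
P(brown) = 2/4, P(short) = 3/4
P(both) = 2/4 × 3/4 = 6/16 = 3/8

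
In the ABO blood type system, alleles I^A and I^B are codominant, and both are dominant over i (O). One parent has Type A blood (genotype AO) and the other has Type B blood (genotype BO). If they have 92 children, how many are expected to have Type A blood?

Cross: AO × BO
Possible offspring genotypes: 1 AB, 1 AO, 1 BO, 1 OO
Blood type counts: 1 Type AB, 1 Type A, 1 Type B, 1 Type O
Probability of Type A: 1/4
Expected count = 1/4 × 92 = 23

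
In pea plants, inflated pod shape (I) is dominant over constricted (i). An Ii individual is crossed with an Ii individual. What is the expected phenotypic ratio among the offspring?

Punnett square for Ii × Ii:
Offspring genotypes: 1 II, 2 Ii, 1 ii
inflated: 3, constricted: 1
Ratio: 3:1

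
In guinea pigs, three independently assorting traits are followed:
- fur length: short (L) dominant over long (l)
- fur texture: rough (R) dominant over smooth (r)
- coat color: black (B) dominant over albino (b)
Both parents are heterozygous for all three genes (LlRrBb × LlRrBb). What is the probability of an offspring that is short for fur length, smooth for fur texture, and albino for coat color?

Trihybrid cross: LlRrBb × LlRrBb
Each trait segregates independently with a 3:1 phenotypic ratio, so each gene contributes 3/4 (dominant) or 1/4 (recessive).
Target: short (fur length), smooth (fur texture), albino (coat color)
Probability = product of independent per-trait probabilities
= 3/4 × 1/4 × 1/4 = 3/64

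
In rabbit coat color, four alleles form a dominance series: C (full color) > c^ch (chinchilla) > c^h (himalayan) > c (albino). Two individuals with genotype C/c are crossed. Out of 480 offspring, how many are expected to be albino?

Cross: C/c × C/c
Allele dominance: C > c^ch > c^h > c
Offspring genotypes: 1 C/C, 2 C/c, 1 c/c
Phenotype counts: 3 full color, 1 albino
albino: 1 out of 4 → fraction 1/4
Expected count = 1/4 × 480 = 120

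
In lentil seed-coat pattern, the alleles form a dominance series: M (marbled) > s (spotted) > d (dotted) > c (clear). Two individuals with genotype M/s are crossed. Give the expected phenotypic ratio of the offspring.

Cross: M/s × M/s
Allele dominance: M > s > d > c
Offspring genotypes: 1 M/M, 2 M/s, 1 s/s
Phenotype counts: 3 marbled, 1 spotted
Ratio: 3 marbled : 1 spotted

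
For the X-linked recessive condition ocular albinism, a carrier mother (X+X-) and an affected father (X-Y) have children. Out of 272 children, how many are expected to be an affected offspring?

Cross: X+X- × X-Y
Offspring: 1 X+X-, 1 X+Y, 1 X-X-, 1 X-Y
Probability of an affected offspring: 2/4 = 1/2
Expected count = 1/2 × 272 = 136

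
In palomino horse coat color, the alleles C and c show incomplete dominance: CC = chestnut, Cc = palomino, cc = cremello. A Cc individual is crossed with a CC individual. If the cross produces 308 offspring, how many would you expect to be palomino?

Punnett square for Cc × CC:
Offspring genotypes: 2 CC, 2 Cc
Phenotype counts: 2 chestnut, 2 palomino
palomino: 2 out of 4 → fraction 1/2
Expected count = 1/2 × 308 = 154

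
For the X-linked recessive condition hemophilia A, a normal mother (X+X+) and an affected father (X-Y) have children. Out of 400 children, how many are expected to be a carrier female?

Cross: X+X+ × X-Y
Offspring: 2 X+X-, 2 X+Y
Probability of a carrier female: 2/4 = 1/2
Expected count = 1/2 × 400 = 200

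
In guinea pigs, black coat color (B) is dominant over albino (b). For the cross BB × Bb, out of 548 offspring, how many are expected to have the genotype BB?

Punnett square for BB × Bb:
Offspring genotypes: 2 BB, 2 Bb
Total offspring: 4
Count with target: 2
Probability: 2/4 = 1/2
Expected count = 1/2 × 548 = 274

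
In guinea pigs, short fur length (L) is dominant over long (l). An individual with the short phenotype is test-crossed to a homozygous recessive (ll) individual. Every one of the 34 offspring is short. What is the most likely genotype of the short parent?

Test cross: ? × ll
All offspring are short.
If the unknown parent were heterozygous (Ll), about half of 34 offspring would be long; none are. The unknown parent is most likely homozygous dominant (LL).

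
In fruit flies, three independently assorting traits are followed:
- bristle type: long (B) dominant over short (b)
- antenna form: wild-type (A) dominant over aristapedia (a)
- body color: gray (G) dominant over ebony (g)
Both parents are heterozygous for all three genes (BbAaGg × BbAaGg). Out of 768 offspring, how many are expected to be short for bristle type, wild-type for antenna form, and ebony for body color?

Trihybrid cross: BbAaGg × BbAaGg
Each trait segregates independently with a 3:1 phenotypic ratio, so each gene contributes 3/4 (dominant) or 1/4 (recessive).
Target: short (bristle type), wild-type (antenna form), ebony (body color)
Probability = product of independent per-trait probabilities
= 1/4 × 3/4 × 1/4 = 3/64
Expected count = 3/64 × 768 = 36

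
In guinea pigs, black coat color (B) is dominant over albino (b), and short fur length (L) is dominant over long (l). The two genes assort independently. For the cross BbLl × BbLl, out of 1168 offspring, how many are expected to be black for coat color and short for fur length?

Dihybrid cross BbLl × BbLl — consider each gene separately:
coat color: Bb × Bb → 1 BB, 2 Bb, 1 bb → 3 B_ : 1 bb (out of 4)
fur length: Ll × Ll → 1 LL, 2 Ll, 1 ll → 3 L_ : 1 ll (out of 4)
Looking for: black (B_) and short (L_)
P(black) = 3/4, P(short) = 3/4
P(both) = 3/4 × 3/4 = 9/16
Expected count = 9/16 × 1168 = 657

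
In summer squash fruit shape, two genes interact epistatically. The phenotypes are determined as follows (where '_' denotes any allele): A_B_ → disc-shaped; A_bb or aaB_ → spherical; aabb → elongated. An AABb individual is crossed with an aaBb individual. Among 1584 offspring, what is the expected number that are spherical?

Cross: AABb × aaBb — consider each gene separately:
A gene: AA × aa → 4 Aa → 4 A_ (out of 4)
B gene: Bb × Bb → 1 BB, 2 Bb, 1 bb → 3 B_ : 1 bb (out of 4)
Genotype classes (out of 4 × 4 = 16): A_B_ = 4×3 = 12; A_bb = 4×1 = 4
Apply the phenotype rules: A_B_ (12) → disc-shaped; A_bb (4) → spherical
Phenotype counts (out of 16): 12 disc-shaped, 4 spherical
spherical: 4 out of 16 → fraction 1/4
Expected count = 1/4 × 1584 = 396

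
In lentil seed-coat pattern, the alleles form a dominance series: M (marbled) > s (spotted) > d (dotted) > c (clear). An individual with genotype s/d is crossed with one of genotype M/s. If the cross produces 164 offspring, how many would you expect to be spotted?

Cross: s/d × M/s
Allele dominance: M > s > d > c
Offspring genotypes: 1 M/s, 1 s/s, 1 M/d, 1 s/d
Phenotype counts: 2 marbled, 2 spotted
spotted: 2 out of 4 → fraction 1/2
Expected count = 1/2 × 164 = 82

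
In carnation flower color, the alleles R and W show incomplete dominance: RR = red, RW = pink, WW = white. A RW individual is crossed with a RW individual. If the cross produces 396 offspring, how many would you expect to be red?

Punnett square for RW × RW:
Offspring genotypes: 1 RR, 2 RW, 1 WW
Phenotype counts: 1 red, 2 pink, 1 white
red: 1 out of 4 → fraction 1/4
Expected count = 1/4 × 396 = 99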